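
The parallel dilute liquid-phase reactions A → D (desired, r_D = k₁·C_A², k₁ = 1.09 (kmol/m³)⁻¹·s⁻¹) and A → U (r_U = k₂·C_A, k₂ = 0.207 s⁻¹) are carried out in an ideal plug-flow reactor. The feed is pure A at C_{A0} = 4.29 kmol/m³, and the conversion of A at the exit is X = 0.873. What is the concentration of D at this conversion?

C_A = C_{A0}(1−X) = 0.5448 kmol/m³.
Along a PFR/batch, dC_U/dC_A = −r_U/(r_D+r_U) = −k₂/(k₂+k₁·C_A).
Integrating from C_{A0} to C_A: C_U = (0.207/1.09)·ln[(0.207+1.09·4.29)/(0.207+1.09·0.545)] = 0.1899·ln(4.883/0.8009) = 0.3433 kmol/m³.
Then C_D = (C_{A0}−C_A) − C_U = 3.745 − 0.3433 = 3.402 kmol/m³.

3.40 kmol/m³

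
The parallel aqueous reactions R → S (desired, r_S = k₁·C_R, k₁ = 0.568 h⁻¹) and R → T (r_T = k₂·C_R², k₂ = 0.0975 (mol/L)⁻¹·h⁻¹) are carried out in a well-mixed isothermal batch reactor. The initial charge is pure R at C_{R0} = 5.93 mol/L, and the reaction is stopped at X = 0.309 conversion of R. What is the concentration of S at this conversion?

C_R = C_{R0}(1−X) = 4.098 mol/L.
Along a PFR/batch, dC_S/dC_R = −r_S/(r_S+r_T) = −k₁/(k₁+k₂·C_R).
Integrating from C_{R0} to C_R: C_S = (0.568/0.0975)·ln[(0.568+0.0975·5.93)/(0.568+0.0975·4.10)] = 5.826·ln(1.146/0.9675) = 0.9872 mol/L.

0.987 mol/L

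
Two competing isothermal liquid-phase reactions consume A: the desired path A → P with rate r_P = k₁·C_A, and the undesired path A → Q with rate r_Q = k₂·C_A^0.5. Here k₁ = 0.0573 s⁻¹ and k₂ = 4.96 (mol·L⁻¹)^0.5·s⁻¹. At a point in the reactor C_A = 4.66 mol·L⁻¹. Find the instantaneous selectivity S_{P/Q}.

0.0249

S_{P/Q} = r_P/r_Q = (k₁·C_A)/(k₂·C_A^0.5) = (k₁/k₂)·C_A^0.5.
= (0.0573×4.660) / (4.96×4.660^0.5) = 0.2670/10.71 = 0.0249.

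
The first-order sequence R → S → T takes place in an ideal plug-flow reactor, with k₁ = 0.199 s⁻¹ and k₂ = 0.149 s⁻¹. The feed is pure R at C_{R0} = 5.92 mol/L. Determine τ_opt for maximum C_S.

For first-order series the maximum of C_S occurs at τ_opt = ln(k₂/k₁)/(k₂−k₁).
= ln(0.149/0.199)/(0.149−0.199) = ln(0.7487)/-0.05000 = -0.2894/-0.05000 = 5.79 s.

5.79 s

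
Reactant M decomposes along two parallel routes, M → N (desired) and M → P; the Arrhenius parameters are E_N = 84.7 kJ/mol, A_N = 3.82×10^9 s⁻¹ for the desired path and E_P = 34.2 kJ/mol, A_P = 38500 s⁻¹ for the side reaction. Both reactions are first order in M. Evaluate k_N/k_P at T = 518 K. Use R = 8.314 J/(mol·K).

0.802

Since both paths have the same order in M, the concentration cancels and S_{N/P} = k_N/k_P = (A_N/A_P)·exp[(E_P−E_N)/(RT)].
(E_P−E_N)/(RT) = (34.2−84.7)×10³/(8.314×518) = -50500/4307 = -11.73.
k_N/k_P = (3.82×10^9/38500)·exp(-11.73) = 99221 × 8.081×10^-6 = 0.802.
Since E_N > E_P, raising the temperature improves selectivity toward N.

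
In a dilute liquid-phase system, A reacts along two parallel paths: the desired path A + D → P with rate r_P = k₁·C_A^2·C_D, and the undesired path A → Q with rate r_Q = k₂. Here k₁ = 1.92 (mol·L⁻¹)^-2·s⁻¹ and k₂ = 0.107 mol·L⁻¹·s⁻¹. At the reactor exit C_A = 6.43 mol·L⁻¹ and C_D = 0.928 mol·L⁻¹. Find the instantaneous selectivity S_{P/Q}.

S_{P/Q} = r_P/r_Q = (k₁·C_A^2·C_D)/(k₂) = (k₁/k₂)·C_A^2·C_D.
= (1.92×6.430^2×0.9280) / (0.107) = 73.67/0.1070 = 688.

688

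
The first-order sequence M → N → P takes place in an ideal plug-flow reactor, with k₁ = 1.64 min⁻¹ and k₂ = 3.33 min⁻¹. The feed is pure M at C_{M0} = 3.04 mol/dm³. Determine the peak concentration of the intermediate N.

0.753 mol/dm³

At the optimum, C_{N,max}/C_{M0} = (k₁/k₂)^[k₂/(k₂−k₁)].
= (1.64/3.33)^(3.33/(3.33−1.64)) = (0.4925)^(1.970) = 0.2477.
C_{N,max} = 0.2477×3.04 = 0.753 mol/dm³.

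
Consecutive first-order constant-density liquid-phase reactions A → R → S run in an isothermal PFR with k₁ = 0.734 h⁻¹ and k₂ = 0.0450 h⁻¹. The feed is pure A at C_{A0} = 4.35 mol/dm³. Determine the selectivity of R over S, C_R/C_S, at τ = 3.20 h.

9.79

The intermediate concentration in a first-order A→B→C sequence is C_R = k₁C_{A0}(e^(−k₁τ) − e^(−k₂τ))/(k₂−k₁).
e^(−k₁τ) = e^(−0.734×3.20) = e^(−2.349) = 0.09548; e^(−k₂τ) = e^(−0.1440) = 0.8659.
C_R = 0.734×4.35/(0.0450−0.734) × (0.09548−0.8659) = (-4.634)×(-0.7704) = 3.570 mol/dm³.
C_A = C_{A0}e^(−k₁τ) = 0.4154 mol/dm³, so C_S = C_{A0}−C_A−C_R = 0.3645 mol/dm³; C_R/C_S = 9.79.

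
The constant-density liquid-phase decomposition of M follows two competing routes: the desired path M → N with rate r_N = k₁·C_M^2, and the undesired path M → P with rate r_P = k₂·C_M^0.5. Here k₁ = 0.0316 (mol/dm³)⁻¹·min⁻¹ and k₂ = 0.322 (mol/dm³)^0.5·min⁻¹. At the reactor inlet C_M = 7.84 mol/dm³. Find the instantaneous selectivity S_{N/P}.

S_{N/P} = r_N/r_P = (k₁·C_M^2)/(k₂·C_M^0.5) = (k₁/k₂)·C_M^1.5.
= (0.0316×7.840^2) / (0.322×7.840^0.5) = 1.942/0.9016 = 2.15.

2.15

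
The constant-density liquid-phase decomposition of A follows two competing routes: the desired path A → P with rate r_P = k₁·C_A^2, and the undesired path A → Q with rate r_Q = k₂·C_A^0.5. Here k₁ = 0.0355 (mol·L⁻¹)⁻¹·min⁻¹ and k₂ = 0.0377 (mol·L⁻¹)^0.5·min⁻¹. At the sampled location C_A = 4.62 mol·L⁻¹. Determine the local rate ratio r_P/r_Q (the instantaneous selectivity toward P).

S_{P/Q} = r_P/r_Q = (k₁·C_A^2)/(k₂·C_A^0.5) = (k₁/k₂)·C_A^1.5.
= (0.0355×4.620^2) / (0.0377×4.620^0.5) = 0.7577/0.08103 = 9.35.

9.35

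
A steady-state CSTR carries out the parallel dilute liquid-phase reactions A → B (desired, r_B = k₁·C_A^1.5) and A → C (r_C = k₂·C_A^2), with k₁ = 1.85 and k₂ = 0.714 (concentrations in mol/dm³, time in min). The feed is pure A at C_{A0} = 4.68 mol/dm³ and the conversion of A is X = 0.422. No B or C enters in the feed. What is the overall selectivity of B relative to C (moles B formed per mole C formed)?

1.58

Exit C_A = C_{A0}(1−X) = 4.68×0.578 = 2.705 mol/dm³.
Rates in a CSTR are evaluated at the outlet concentration: r_B = 1.85×2.705^1.5 = 8.231, r_C = 0.714×2.705^2 = 5.225.
Overall selectivity = C_B/C_C = r_Bτ/(r_Cτ) = r_B/r_C = 1.58.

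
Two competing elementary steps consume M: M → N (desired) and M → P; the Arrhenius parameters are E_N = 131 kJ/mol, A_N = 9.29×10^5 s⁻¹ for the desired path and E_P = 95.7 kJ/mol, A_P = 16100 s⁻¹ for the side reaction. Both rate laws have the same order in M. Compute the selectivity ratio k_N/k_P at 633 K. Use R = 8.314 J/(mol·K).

k_N/k_P = (A_N/A_P)·exp[−(E_N−E_P)/(RT)] = (A_N/A_P)·exp[(E_P−E_N)/(RT)].
(E_P−E_N)/(RT) = (95.7−131)×10³/(8.314×633) = -35300/5263 = -6.708.
k_N/k_P = (9.29×10^5/16100)·exp(-6.708) = 57.70 × 0.001222 = 0.0705.

0.0705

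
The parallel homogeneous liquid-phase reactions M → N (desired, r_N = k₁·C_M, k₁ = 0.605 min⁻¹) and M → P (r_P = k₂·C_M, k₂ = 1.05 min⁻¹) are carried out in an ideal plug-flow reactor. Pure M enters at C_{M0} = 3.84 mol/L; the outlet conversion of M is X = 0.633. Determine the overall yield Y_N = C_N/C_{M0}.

C_M = C_{M0}(1−X) = 1.409 mol/L.
Both paths are first order in M, so the instantaneous fraction to N is constant: dC_N/d(−C_M) = k₁/(k₁+k₂) = 0.3656.
C_N = 0.3656·(C_{M0}−C_M) = 0.3656×2.431 = 0.889 mol/L.
Y_N = C_N/C_{M0} = 0.8886/3.84 = 0.231.

0.231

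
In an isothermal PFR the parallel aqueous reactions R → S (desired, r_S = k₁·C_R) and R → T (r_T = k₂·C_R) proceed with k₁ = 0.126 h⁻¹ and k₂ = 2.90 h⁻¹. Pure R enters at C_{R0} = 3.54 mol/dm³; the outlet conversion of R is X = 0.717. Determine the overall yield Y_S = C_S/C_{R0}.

0.0299

C_R = C_{R0}(1−X) = 1.002 mol/dm³.
Both paths are first order in R, so the instantaneous fraction to S is constant: dC_S/d(−C_R) = k₁/(k₁+k₂) = 0.04164.
C_S = 0.04164·(C_{R0}−C_R) = 0.04164×2.538 = 0.106 mol/dm³.
Y_S = C_S/C_{R0} = 0.1057/3.54 = 0.0299.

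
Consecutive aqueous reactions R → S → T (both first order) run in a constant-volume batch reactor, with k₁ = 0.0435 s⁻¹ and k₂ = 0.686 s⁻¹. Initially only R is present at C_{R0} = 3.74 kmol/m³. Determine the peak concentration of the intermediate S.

0.197 kmol/m³

Evaluating C_S at t_opt = ln(k₂/k₁)/(k₂−k₁) gives C_{S,max}/C_{R0} = (k₁/k₂)^[k₂/(k₂−k₁)].
= (0.0435/0.686)^(0.686/(0.686−0.0435)) = (0.06341)^(1.068) = 0.05261.
C_{S,max} = 0.05261×3.74 = 0.197 kmol/m³.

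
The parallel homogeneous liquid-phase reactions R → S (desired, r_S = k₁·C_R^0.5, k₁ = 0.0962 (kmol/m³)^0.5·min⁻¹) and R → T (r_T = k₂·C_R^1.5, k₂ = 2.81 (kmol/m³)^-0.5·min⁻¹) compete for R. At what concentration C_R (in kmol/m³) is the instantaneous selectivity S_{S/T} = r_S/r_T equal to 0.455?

0.0752 kmol/m³

S_{S/T} = (k₁/k₂)·C_R⁻¹ ⇒ C_R = (S·k₂/k₁)^(-1).
= (0.455×2.81/0.0962)^(-1) = (13.29)^(-1) = 0.0752 kmol/m³.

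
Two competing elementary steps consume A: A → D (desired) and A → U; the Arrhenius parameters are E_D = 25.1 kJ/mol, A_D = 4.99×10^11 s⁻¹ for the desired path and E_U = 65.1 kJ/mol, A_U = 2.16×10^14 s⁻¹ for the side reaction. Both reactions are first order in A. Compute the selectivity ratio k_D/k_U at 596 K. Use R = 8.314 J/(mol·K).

With equal orders, S_{D/U} = k_D/k_U = (A_D/A_U)·exp[(E_U−E_D)/(RT)].
(E_U−E_D)/(RT) = (65.1−25.1)×10³/(8.314×596) = 40000/4955 = 8.072.
k_D/k_U = (4.99×10^11/2.16×10^14)·exp(8.072) = 0.002310 × 3205 = 7.40.

7.40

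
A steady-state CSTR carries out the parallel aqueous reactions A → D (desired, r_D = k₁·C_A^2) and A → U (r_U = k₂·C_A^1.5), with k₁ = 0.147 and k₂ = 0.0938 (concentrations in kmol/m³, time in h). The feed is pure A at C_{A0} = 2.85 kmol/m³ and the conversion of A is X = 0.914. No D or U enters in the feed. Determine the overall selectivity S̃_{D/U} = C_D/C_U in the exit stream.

0.776

Exit C_A = C_{A0}(1−X) = 2.85×0.0860 = 0.2451 kmol/m³.
Rates in a CSTR are evaluated at the outlet concentration: r_D = 0.147×0.2451^2 = 0.008831, r_U = 0.0938×0.2451^1.5 = 0.01138.
Overall selectivity = C_D/C_U = r_Dτ/(r_Uτ) = r_D/r_U = 0.776.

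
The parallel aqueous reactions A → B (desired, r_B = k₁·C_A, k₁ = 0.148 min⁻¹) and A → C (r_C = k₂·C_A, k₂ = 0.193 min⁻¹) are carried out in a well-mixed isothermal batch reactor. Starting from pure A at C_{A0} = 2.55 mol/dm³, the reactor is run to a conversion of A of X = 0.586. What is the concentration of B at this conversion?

0.649 mol/dm³

C_A = C_{A0}(1−X) = 1.056 mol/dm³.
Both paths are first order in A, so the instantaneous fraction to B is constant: dC_B/d(−C_A) = k₁/(k₁+k₂) = 0.4340.
C_B = 0.4340·(C_{A0}−C_A) = 0.4340×1.494 = 0.649 mol/dm³.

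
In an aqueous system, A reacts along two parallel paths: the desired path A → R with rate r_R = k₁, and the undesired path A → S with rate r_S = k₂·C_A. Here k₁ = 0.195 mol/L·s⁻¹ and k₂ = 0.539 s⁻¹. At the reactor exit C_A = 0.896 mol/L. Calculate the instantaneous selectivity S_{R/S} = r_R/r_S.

S_{R/S} = r_R/r_S = (k₁)/(k₂·C_A) = (k₁/k₂)·C_A⁻¹.
= (0.195) / (0.539×0.8960) = 0.1950/0.4829 = 0.404.

0.404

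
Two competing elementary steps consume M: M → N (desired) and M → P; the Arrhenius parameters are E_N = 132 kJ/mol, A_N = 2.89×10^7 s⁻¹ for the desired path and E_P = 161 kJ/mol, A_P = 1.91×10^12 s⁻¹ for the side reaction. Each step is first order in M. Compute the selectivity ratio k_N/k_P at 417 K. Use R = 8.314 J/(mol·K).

0.0650

k_N/k_P = (A_N/A_P)·exp[−(E_N−E_P)/(RT)] = (A_N/A_P)·exp[(E_P−E_N)/(RT)].
(E_P−E_N)/(RT) = (161−132)×10³/(8.314×417) = 29000/3467 = 8.365.
k_N/k_P = (2.89×10^7/1.91×10^12)·exp(8.365) = 1.513×10^-5 × 4293 = 0.0650.
Since E_N < E_P, lowering the temperature improves selectivity toward N.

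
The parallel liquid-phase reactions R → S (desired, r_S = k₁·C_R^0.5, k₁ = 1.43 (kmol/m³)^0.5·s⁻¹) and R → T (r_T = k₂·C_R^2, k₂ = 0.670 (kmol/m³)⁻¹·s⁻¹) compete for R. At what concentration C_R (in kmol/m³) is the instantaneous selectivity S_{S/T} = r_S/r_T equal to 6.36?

S_{S/T} = (k₁/k₂)·C_R^-1.5 ⇒ C_R = (S·k₂/k₁)^(1/(-1.5)).
= (6.36×0.670/1.43)^(-0.6667) = (2.980)^(-0.6667) = 0.483 kmol/m³.

0.483 kmol/m³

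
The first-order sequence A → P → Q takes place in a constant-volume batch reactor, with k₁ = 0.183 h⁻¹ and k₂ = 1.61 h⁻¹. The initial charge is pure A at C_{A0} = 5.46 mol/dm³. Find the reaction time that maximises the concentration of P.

1.52 h

The intermediate peaks when r₁ = r₂, i.e. k₁e^(−k₁t) = k₂e^(−k₂t), giving t_opt = ln(k₂/k₁)/(k₂−k₁).
= ln(1.61/0.183)/(1.61−0.183) = ln(8.798)/1.427 = 2.175/1.427 = 1.52 h.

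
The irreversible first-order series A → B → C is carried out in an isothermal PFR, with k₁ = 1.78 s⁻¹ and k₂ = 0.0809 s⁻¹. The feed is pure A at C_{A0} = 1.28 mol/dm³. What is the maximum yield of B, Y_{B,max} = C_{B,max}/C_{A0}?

For a first-order series the maximum intermediate yield is C_{B,max}/C_{A0} = (k₁/k₂)^[k₂/(k₂−k₁)].
= (1.78/0.0809)^(0.0809/(0.0809−1.78)) = (22.00)^(-0.04761) = 0.8631.

0.863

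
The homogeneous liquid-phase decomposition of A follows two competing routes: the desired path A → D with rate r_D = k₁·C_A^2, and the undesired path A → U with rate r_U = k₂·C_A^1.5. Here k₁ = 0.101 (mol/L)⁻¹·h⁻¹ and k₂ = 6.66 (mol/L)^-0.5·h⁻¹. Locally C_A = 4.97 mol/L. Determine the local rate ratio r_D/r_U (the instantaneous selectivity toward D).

0.0338

S_{D/U} = r_D/r_U = (k₁·C_A^2)/(k₂·C_A^1.5) = (k₁/k₂)·C_A^0.5.
= (0.101×4.970^2) / (6.66×4.970^1.5) = 2.495/73.79 = 0.0338.
Since the desired path is higher order in A, keeping C_A high (PFR or concentrated feed) favours D.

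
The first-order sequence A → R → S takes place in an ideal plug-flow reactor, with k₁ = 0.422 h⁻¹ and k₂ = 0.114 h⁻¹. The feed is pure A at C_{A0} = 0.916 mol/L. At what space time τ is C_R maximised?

4.25 h

Setting dC_R/dτ = 0 gives τ_opt = ln(k₂/k₁)/(k₂−k₁).
= ln(0.114/0.422)/(0.114−0.422) = ln(0.2701)/-0.3080 = -1.309/-0.3080 = 4.25 h.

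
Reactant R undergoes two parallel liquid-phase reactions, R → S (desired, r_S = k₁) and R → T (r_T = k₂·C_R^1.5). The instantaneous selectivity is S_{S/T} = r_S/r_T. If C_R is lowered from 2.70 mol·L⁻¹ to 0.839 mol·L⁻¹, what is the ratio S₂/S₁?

S_{S/T} = (k₁/k₂)·C_R^-1.5, so S₂/S₁ = (C_{R,2}/C_{R,1})^-1.5.
= (0.839/2.70)^(-1.5) = (0.3107)^(-1.5) = 5.77.
Selectivity toward S rises as C_R falls — low-concentration operation is favoured.

5.77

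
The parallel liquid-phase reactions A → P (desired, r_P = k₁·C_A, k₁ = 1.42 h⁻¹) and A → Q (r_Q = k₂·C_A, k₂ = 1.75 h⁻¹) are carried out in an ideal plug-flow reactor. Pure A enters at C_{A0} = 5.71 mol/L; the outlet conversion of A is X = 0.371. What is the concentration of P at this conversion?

C_A = C_{A0}(1−X) = 3.592 mol/L.
Both paths are first order in A, so the instantaneous fraction to P is constant: dC_P/d(−C_A) = k₁/(k₁+k₂) = 0.4479.
C_P = 0.4479·(C_{A0}−C_A) = 0.4479×2.118 = 0.949 mol/L.

0.949 mol/L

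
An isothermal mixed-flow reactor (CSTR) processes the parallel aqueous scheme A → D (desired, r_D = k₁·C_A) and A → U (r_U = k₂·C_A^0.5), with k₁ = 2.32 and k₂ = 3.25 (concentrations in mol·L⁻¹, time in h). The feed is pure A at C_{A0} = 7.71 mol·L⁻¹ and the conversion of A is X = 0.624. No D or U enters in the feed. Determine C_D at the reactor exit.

Exit C_A = C_{A0}(1−X) = 7.71×0.376 = 2.899 mol·L⁻¹.
A CSTR operates uniformly at the exit composition, giving r_D = 6.726 and r_U = 5.534 (each k·C_A^n at C_A = 2.899).
Fraction of consumed A going to D: r_D/(r_D+r_U) = 0.5486.
C_D = 0.5486·C_{A0}·X = 0.5486×7.71×0.624 = 2.64 mol·L⁻¹.

2.64 mol·L⁻¹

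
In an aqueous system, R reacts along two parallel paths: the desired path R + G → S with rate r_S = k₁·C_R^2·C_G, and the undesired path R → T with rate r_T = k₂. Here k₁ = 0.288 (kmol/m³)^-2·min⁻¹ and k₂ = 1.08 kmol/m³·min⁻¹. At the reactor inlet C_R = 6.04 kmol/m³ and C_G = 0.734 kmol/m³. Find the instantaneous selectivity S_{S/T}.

S_{S/T} = r_S/r_T = (k₁·C_R^2·C_G)/(k₂) = (k₁/k₂)·C_R^2·C_G.
= (0.288×6.040^2×0.7340) / (1.08) = 7.712/1.080 = 7.14.
Since the desired path is higher order in R, keeping C_R high (PFR or concentrated feed) favours S.

7.14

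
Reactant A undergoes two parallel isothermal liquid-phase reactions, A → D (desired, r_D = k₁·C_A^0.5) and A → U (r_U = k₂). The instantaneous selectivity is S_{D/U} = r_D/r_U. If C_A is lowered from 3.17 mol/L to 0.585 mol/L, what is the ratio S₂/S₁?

S_{D/U} = (k₁/k₂)·C_A^0.5, so S₂/S₁ = (C_{A,2}/C_{A,1})^0.5.
= (0.585/3.17)^0.5 = (0.1845)^0.5 = 0.430.
Selectivity toward D falls as C_A falls — high-concentration operation is favoured.

0.430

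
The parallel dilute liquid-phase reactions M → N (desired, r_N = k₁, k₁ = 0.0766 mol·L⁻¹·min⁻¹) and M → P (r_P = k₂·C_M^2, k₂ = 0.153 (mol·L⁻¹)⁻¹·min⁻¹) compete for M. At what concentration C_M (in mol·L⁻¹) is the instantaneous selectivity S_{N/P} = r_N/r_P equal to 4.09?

S_{N/P} = (k₁/k₂)·C_M^-2 ⇒ C_M = (S·k₂/k₁)^(-0.5).
= (4.09×0.153/0.0766)^(-0.5) = (8.169)^(-0.5) = 0.350 mol·L⁻¹.

0.350 mol·L⁻¹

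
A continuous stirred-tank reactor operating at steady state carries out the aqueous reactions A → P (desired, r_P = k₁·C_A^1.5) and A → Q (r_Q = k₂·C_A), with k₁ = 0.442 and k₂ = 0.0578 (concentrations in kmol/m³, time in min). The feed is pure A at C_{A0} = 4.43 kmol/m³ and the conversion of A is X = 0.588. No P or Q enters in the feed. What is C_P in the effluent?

2.37 kmol/m³

Exit C_A = C_{A0}(1−X) = 4.43×0.412 = 1.825 kmol/m³.
In a CSTR the entire volume is at exit conditions, so r_P = 0.442×1.825^1.5 = 1.090 and r_Q = 0.0578×1.825 = 0.1055.
Fraction of consumed A going to P: r_P/(r_P+r_Q) = 0.9117.
C_P = 0.9117·C_{A0}·X = 0.9117×4.43×0.588 = 2.37 kmol/m³.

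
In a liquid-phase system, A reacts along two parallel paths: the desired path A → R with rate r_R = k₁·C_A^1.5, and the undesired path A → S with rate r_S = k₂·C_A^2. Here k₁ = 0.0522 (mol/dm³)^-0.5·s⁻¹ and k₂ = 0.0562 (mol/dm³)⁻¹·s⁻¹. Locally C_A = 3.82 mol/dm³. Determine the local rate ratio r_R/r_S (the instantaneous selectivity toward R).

S_{R/S} = r_R/r_S = (k₁·C_A^1.5)/(k₂·C_A^2) = (k₁/k₂)·C_A^-0.5.
= (0.0522×3.820^1.5) / (0.0562×3.820^2) = 0.3897/0.8201 = 0.475.
The undesired path is higher order in A, so low C_A (CSTR or dilute feed) favours R.

0.475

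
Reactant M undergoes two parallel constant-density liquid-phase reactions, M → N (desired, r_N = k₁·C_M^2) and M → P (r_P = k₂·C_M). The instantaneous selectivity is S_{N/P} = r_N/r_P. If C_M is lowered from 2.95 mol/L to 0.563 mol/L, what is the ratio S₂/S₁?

0.191

S_{N/P} = (k₁/k₂)·C_M, so S₂/S₁ = (C_{M,2}/C_{M,1}).
= 0.563/2.95 = 0.191.
Selectivity toward N falls as C_M falls — high-concentration operation is favoured.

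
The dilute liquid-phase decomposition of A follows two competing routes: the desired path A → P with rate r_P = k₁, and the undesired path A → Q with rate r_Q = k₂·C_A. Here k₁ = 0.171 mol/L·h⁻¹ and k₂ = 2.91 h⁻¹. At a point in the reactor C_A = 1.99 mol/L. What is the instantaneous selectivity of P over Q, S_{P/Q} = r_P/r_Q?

0.0295

S_{P/Q} = r_P/r_Q = (k₁)/(k₂·C_A) = (k₁/k₂)·C_A⁻¹.
= (0.171) / (2.91×1.990) = 0.1710/5.791 = 0.0295.
The undesired path is higher order in A, so low C_A (CSTR or dilute feed) favours P.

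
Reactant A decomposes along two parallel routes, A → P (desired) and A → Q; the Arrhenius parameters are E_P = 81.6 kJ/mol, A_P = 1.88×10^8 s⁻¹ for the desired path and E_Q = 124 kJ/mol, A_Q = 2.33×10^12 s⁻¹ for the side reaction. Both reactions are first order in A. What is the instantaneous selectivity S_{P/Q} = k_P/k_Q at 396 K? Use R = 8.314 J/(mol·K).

31.6

With equal orders, S_{P/Q} = k_P/k_Q = (A_P/A_Q)·exp[(E_Q−E_P)/(RT)].
(E_Q−E_P)/(RT) = (124−81.6)×10³/(8.314×396) = 42400/3292 = 12.88.
k_P/k_Q = (1.88×10^8/2.33×10^12)·exp(12.88) = 8.069×10^-5 × 3.917×10^5 = 31.6.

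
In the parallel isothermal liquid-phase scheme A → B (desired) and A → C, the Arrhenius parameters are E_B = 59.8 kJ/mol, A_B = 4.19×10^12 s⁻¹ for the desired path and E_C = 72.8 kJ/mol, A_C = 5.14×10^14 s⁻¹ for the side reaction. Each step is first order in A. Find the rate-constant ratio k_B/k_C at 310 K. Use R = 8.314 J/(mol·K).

With equal orders, S_{B/C} = k_B/k_C = (A_B/A_C)·exp[(E_C−E_B)/(RT)].
(E_C−E_B)/(RT) = (72.8−59.8)×10³/(8.314×310) = 13000/2577 = 5.044.
k_B/k_C = (4.19×10^12/5.14×10^14)·exp(5.044) = 0.008152 × 155.1 = 1.26.

1.26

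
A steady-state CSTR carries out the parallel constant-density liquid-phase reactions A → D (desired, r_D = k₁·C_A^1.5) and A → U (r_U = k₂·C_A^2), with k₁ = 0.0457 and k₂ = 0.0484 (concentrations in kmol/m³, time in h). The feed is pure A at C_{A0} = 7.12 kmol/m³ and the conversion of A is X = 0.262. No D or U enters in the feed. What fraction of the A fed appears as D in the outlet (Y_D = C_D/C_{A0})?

Exit C_A = C_{A0}(1−X) = 7.12×0.738 = 5.255 kmol/m³.
A CSTR operates uniformly at the exit composition, giving r_D = 0.5505 and r_U = 1.336 (each k·C_A^n at C_A = 5.255).
Fraction of consumed A going to D: r_D/(r_D+r_U) = 0.2917.
C_D = 0.2917·C_{A0}·X = 0.2917×7.12×0.262 = 0.544 kmol/m³; Y_D = C_D/C_{A0} = 0.0764.

0.0764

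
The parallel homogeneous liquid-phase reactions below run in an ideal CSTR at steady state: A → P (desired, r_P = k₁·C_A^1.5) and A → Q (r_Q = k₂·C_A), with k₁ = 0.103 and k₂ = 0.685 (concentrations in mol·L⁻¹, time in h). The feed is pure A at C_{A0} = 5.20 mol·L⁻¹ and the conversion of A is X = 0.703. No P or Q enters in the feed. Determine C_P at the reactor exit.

Exit C_A = C_{A0}(1−X) = 5.20×0.297 = 1.544 mol·L⁻¹.
In a CSTR the entire volume is at exit conditions, so r_P = 0.103×1.544^1.5 = 0.1977 and r_Q = 0.685×1.544 = 1.058.
Fraction of consumed A going to P: r_P/(r_P+r_Q) = 0.1574.
C_P = 0.1574·C_{A0}·X = 0.1574×5.20×0.703 = 0.576 mol·L⁻¹.

0.576 mol·L⁻¹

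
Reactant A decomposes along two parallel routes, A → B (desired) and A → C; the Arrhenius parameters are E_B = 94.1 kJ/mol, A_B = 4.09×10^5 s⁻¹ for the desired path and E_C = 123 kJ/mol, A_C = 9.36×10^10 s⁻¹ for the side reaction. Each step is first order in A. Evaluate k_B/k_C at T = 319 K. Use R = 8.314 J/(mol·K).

With equal orders, S_{B/C} = k_B/k_C = (A_B/A_C)·exp[(E_C−E_B)/(RT)].
(E_C−E_B)/(RT) = (123−94.1)×10³/(8.314×319) = 28900/2652 = 10.90.
k_B/k_C = (4.09×10^5/9.36×10^10)·exp(10.90) = 4.370×10^-6 × 54001 = 0.236.
Since E_B < E_C, lowering the temperature improves selectivity toward B.

0.236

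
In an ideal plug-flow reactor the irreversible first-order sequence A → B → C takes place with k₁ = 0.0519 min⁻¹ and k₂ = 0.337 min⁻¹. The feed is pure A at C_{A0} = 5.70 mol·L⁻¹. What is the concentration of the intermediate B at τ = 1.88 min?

0.391 mol·L⁻¹

Solving the coupled first-order balances gives C_B(τ) = [k₁/(k₂−k₁)]·C_{A0}·(e^(−k₁τ) − e^(−k₂τ)).
e^(−k₁τ) = e^(−0.0519×1.88) = e^(−0.09757) = 0.9070; e^(−k₂τ) = e^(−0.6336) = 0.5307.
C_B = 0.0519×5.70/(0.337−0.0519) × (0.9070−0.5307) = 1.038×0.3763 = 0.3905 mol·L⁻¹.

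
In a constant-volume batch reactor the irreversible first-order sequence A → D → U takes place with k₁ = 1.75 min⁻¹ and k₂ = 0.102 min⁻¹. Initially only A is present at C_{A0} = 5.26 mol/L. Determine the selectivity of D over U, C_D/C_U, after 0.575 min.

For first-order series with pure A initially, C_D(t) = k₁C_{A0}/(k₂−k₁)·(e^(−k₁t) − e^(−k₂t)).
e^(−k₁t) = e^(−1.75×0.575) = e^(−1.006) = 0.3656; e^(−k₂t) = e^(−0.05865) = 0.9430.
C_D = 1.75×5.26/(0.102−1.75) × (0.3656−0.9430) = (-5.586)×(-0.5774) = 3.225 mol/L.
C_A = C_{A0}e^(−k₁t) = 1.923 mol/L, so C_U = C_{A0}−C_A−C_D = 0.1116 mol/L; C_D/C_U = 28.9.

28.9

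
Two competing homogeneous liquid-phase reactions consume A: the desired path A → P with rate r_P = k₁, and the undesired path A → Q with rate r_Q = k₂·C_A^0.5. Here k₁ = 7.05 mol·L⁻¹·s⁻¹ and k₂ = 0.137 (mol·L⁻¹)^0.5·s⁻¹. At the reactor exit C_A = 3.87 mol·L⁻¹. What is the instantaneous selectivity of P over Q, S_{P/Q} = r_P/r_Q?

S_{P/Q} = r_P/r_Q = (k₁)/(k₂·C_A^0.5) = (k₁/k₂)·C_A^-0.5.
= (7.05) / (0.137×3.870^0.5) = 7.050/0.2695 = 26.2.

26.2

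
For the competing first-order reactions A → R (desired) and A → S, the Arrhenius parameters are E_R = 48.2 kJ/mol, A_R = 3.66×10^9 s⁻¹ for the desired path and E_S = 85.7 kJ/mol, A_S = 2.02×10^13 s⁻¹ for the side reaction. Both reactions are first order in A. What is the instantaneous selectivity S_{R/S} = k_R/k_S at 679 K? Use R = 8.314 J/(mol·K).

Since both paths have the same order in A, the concentration cancels and S_{R/S} = k_R/k_S = (A_R/A_S)·exp[(E_S−E_R)/(RT)].
(E_S−E_R)/(RT) = (85.7−48.2)×10³/(8.314×679) = 37500/5645 = 6.643.
k_R/k_S = (3.66×10^9/2.02×10^13)·exp(6.643) = 1.812×10^-4 × 767.2 = 0.139.
Since E_R < E_S, lowering the temperature improves selectivity toward R.

0.139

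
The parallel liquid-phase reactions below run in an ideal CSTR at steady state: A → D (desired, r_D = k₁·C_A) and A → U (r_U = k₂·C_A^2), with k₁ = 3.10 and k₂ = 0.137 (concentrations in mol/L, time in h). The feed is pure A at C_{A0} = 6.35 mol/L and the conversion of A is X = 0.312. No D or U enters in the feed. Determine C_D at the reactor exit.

1.66 mol/L

Exit C_A = C_{A0}(1−X) = 6.35×0.688 = 4.369 mol/L.
Rates in a CSTR are evaluated at the outlet concentration: r_D = 3.10×4.369 = 13.54, r_U = 0.137×4.369^2 = 2.615.
Fraction of consumed A going to D: r_D/(r_D+r_U) = 0.8382.
C_D = 0.8382·C_{A0}·X = 0.8382×6.35×0.312 = 1.66 mol/L.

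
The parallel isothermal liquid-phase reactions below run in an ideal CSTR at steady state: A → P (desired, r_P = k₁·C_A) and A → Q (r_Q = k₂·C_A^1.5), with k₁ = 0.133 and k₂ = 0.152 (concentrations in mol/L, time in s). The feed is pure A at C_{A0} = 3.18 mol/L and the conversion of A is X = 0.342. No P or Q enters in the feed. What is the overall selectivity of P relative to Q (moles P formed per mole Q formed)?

Exit C_A = C_{A0}(1−X) = 3.18×0.658 = 2.092 mol/L.
In a CSTR the entire volume is at exit conditions, so r_P = 0.133×2.092 = 0.2783 and r_Q = 0.152×2.092^1.5 = 0.4601.
Overall selectivity = C_P/C_Q = r_Pτ/(r_Qτ) = r_P/r_Q = 0.605.

0.605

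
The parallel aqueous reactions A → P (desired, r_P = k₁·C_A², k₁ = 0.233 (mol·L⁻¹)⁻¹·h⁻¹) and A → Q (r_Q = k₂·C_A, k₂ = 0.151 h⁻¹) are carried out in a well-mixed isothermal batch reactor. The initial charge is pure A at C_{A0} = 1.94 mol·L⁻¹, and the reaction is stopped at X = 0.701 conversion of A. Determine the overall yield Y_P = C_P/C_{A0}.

C_A = C_{A0}(1−X) = 0.5801 mol·L⁻¹.
Along a PFR/batch, dC_Q/dC_A = −r_Q/(r_P+r_Q) = −k₂/(k₂+k₁·C_A).
Integrating from C_{A0} to C_A: C_Q = (0.151/0.233)·ln[(0.151+0.233·1.94)/(0.151+0.233·0.580)] = 0.6481·ln(0.6030/0.2862) = 0.4831 mol·L⁻¹.
Then C_P = (C_{A0}−C_A) − C_Q = 1.360 − 0.4831 = 0.8769 mol·L⁻¹.
Y_P = C_P/C_{A0} = 0.8769/1.94 = 0.452.

0.452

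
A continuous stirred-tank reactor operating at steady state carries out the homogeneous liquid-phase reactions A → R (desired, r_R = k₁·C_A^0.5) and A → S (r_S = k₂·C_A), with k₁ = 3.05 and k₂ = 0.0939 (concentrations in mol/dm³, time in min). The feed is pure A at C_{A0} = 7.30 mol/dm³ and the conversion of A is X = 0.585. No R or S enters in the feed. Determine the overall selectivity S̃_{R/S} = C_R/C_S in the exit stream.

18.7

Exit C_A = C_{A0}(1−X) = 7.30×0.415 = 3.030 mol/dm³.
Rates in a CSTR are evaluated at the outlet concentration: r_R = 3.05×3.030^0.5 = 5.309, r_S = 0.0939×3.030 = 0.2845.
Overall selectivity = C_R/C_S = r_Rτ/(r_Sτ) = r_R/r_S = 18.7.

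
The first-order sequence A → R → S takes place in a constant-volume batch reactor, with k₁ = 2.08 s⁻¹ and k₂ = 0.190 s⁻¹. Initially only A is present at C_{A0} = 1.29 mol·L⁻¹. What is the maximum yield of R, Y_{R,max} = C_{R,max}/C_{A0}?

0.786

At the optimum, C_{R,max}/C_{A0} = (k₁/k₂)^[k₂/(k₂−k₁)].
= (2.08/0.190)^(0.190/(0.190−2.08)) = (10.95)^(-0.1005) = 0.7862.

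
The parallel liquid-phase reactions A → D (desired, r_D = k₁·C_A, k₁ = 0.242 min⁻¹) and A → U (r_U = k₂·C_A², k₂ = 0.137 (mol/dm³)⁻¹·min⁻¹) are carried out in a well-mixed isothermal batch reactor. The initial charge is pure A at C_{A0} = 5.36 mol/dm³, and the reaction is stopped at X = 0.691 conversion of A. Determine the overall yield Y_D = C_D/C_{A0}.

C_A = C_{A0}(1−X) = 1.656 mol/dm³.
Along a PFR/batch, dC_D/dC_A = −r_D/(r_D+r_U) = −k₁/(k₁+k₂·C_A).
Integrating from C_{A0} to C_A: C_D = (0.242/0.137)·ln[(0.242+0.137·5.36)/(0.242+0.137·1.66)] = 1.766·ln(0.9763/0.4689) = 1.295 mol/dm³.
Y_D = C_D/C_{A0} = 1.295/5.36 = 0.242.

0.242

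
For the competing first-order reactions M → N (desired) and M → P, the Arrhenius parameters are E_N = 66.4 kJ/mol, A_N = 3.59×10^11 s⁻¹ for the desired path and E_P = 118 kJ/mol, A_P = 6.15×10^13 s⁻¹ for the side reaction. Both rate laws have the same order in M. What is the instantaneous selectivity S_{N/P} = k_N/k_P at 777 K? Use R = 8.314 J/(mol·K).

Since both paths have the same order in M, the concentration cancels and S_{N/P} = k_N/k_P = (A_N/A_P)·exp[(E_P−E_N)/(RT)].
(E_P−E_N)/(RT) = (118−66.4)×10³/(8.314×777) = 51600/6460 = 7.988.
k_N/k_P = (3.59×10^11/6.15×10^13)·exp(7.988) = 0.005837 × 2944 = 17.2.

17.2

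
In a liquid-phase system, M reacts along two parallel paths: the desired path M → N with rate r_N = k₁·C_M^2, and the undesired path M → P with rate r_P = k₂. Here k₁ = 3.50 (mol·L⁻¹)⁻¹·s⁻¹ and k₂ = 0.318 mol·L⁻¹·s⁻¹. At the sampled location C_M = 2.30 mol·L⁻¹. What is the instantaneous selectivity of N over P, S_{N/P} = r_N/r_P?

58.2

S_{N/P} = r_N/r_P = (k₁·C_M^2)/(k₂) = (k₁/k₂)·C_M^2.
= (3.50×2.300^2) / (0.318) = 18.51/0.3180 = 58.2.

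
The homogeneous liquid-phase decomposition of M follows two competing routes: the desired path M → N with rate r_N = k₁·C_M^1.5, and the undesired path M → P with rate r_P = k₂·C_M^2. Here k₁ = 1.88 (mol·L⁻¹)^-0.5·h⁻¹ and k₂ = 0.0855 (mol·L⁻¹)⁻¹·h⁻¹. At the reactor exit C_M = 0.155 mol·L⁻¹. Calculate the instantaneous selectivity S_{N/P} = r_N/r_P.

55.9

S_{N/P} = r_N/r_P = (k₁·C_M^1.5)/(k₂·C_M^2) = (k₁/k₂)·C_M^-0.5.
= (1.88×0.1550^1.5) / (0.0855×0.1550^2) = 0.1147/0.002054 = 55.9.
The undesired path is higher order in M, so low C_M (CSTR or dilute feed) favours N.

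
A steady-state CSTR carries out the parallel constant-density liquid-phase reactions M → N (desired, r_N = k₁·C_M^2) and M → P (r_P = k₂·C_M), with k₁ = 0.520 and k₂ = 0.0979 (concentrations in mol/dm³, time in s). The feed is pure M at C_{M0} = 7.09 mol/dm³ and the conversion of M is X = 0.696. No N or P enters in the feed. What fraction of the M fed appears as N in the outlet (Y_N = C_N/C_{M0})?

0.640

Exit C_M = C_{M0}(1−X) = 7.09×0.304 = 2.155 mol/dm³.
Rates in a CSTR are evaluated at the outlet concentration: r_N = 0.520×2.155^2 = 2.416, r_P = 0.0979×2.155 = 0.2110.
Fraction of consumed M going to N: r_N/(r_N+r_P) = 0.9197.
C_N = 0.9197·C_{M0}·X = 0.9197×7.09×0.696 = 4.54 mol/dm³; Y_N = C_N/C_{M0} = 0.640.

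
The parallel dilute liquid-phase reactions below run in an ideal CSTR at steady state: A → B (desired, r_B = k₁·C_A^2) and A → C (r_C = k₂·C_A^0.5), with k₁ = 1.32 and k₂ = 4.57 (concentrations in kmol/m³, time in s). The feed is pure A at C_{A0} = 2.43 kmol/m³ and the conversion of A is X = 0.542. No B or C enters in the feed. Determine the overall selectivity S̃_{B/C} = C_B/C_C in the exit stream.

0.339

Exit C_A = C_{A0}(1−X) = 2.43×0.458 = 1.113 kmol/m³.
In a CSTR the entire volume is at exit conditions, so r_B = 1.32×1.113^2 = 1.635 and r_C = 4.57×1.113^0.5 = 4.821.
Overall selectivity = C_B/C_C = r_Bτ/(r_Cτ) = r_B/r_C = 0.339.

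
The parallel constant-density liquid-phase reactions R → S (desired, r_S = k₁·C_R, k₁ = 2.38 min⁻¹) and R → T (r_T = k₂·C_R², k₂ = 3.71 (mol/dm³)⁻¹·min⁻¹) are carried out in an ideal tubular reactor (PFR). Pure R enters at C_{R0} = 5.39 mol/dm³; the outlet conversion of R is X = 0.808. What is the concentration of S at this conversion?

0.821 mol/dm³

C_R = C_{R0}(1−X) = 1.035 mol/dm³.
Along a PFR/batch, dC_S/dC_R = −r_S/(r_S+r_T) = −k₁/(k₁+k₂·C_R).
Integrating from C_{R0} to C_R: C_S = (2.38/3.71)·ln[(2.38+3.71·5.39)/(2.38+3.71·1.03)] = 0.6415·ln(22.38/6.219) = 0.8214 mol/dm³.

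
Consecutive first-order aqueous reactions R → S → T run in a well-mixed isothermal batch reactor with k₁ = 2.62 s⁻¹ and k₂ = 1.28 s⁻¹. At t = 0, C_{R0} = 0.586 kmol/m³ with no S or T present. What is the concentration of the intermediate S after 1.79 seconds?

Solving the coupled first-order balances gives C_S(t) = [k₁/(k₂−k₁)]·C_{R0}·(e^(−k₁t) − e^(−k₂t)).
e^(−k₁t) = e^(−2.62×1.79) = e^(−4.690) = 0.009189; e^(−k₂t) = e^(−2.291) = 0.1011.
C_S = 2.62×0.586/(1.28−2.62) × (0.009189−0.1011) = (-1.146)×(-0.09196) = 0.1054 kmol/m³.

0.105 kmol/m³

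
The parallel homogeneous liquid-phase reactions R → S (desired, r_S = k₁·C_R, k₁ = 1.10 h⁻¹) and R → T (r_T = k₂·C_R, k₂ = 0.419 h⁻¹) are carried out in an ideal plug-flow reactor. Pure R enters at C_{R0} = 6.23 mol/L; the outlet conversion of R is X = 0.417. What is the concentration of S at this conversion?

1.88 mol/L

C_R = C_{R0}(1−X) = 3.632 mol/L.
Both paths are first order in R, so the instantaneous fraction to S is constant: dC_S/d(−C_R) = k₁/(k₁+k₂) = 0.7242.
C_S = 0.7242·(C_{R0}−C_R) = 0.7242×2.598 = 1.88 mol/L.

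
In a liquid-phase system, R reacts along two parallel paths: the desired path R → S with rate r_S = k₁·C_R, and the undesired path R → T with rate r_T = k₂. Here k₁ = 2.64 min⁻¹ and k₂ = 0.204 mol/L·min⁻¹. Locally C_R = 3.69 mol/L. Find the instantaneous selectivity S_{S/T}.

47.8

S_{S/T} = r_S/r_T = (k₁·C_R)/(k₂) = (k₁/k₂)·C_R.
= (2.64×3.690) / (0.204) = 9.742/0.2040 = 47.8.
Since the desired path is higher order in R, keeping C_R high (PFR or concentrated feed) favours S.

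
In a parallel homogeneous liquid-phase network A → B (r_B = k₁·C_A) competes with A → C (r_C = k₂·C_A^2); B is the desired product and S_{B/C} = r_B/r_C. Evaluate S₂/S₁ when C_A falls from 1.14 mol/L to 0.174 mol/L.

S_{B/C} = (k₁/k₂)·C_A⁻¹, so S₂/S₁ = (C_{A,2}/C_{A,1})⁻¹.
= 1.14/0.174 = 6.55.

6.55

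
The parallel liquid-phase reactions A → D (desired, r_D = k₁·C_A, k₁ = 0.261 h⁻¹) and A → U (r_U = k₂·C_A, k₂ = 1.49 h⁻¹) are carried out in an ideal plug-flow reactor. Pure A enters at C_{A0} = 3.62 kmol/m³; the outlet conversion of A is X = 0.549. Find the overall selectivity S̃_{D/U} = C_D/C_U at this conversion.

C_A = C_{A0}(1−X) = 1.633 kmol/m³.
Both paths are first order in A, so the instantaneous fraction to D is constant: dC_D/d(−C_A) = k₁/(k₁+k₂) = 0.1491.
C_D = 0.1491·(C_{A0}−C_A) = 0.1491×1.987 = 0.296 kmol/m³.
C_U = (C_{A0}−C_A)−C_D = 1.691 kmol/m³; S̃_{D/U} = 0.2962/1.691 = 0.175.

0.175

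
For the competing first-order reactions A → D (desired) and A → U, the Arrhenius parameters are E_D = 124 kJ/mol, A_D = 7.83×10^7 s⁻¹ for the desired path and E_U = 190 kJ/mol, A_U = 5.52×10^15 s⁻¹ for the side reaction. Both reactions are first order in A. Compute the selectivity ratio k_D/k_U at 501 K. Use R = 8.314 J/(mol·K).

0.108

Since both paths have the same order in A, the concentration cancels and S_{D/U} = k_D/k_U = (A_D/A_U)·exp[(E_U−E_D)/(RT)].
(E_U−E_D)/(RT) = (190−124)×10³/(8.314×501) = 66000/4165 = 15.85.
k_D/k_U = (7.83×10^7/5.52×10^15)·exp(15.85) = 1.418×10^-8 × 7.611×10^6 = 0.108.
Since E_D < E_U, lowering the temperature improves selectivity toward D.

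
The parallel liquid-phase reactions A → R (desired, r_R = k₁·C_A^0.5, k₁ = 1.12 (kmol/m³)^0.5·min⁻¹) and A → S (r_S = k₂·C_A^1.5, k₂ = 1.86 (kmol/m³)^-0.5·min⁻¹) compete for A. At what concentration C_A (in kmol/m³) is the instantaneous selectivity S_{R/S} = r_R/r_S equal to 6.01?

S_{R/S} = (k₁/k₂)·C_A⁻¹ ⇒ C_A = (S·k₂/k₁)^(-1).
= (6.01×1.86/1.12)^(-1) = (9.981)^(-1) = 0.100 kmol/m³.

0.100 kmol/m³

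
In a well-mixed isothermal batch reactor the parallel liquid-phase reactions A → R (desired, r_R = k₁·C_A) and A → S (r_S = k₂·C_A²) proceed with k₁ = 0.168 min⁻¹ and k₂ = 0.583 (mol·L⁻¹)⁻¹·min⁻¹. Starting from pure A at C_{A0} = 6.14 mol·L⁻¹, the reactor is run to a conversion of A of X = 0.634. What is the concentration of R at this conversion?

C_A = C_{A0}(1−X) = 2.247 mol·L⁻¹.
Along a PFR/batch, dC_R/dC_A = −r_R/(r_R+r_S) = −k₁/(k₁+k₂·C_A).
Integrating from C_{A0} to C_A: C_R = (0.168/0.583)·ln[(0.168+0.583·6.14)/(0.168+0.583·2.25)] = 0.2882·ln(3.748/1.478) = 0.2681 mol·L⁻¹.

0.268 mol·L⁻¹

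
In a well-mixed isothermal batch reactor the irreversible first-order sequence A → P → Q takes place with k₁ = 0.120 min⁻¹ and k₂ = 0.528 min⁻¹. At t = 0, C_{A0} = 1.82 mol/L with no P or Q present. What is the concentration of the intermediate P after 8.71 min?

0.183 mol/L

For first-order series with pure A initially, C_P(t) = k₁C_{A0}/(k₂−k₁)·(e^(−k₁t) − e^(−k₂t)).
e^(−k₁t) = e^(−0.120×8.71) = e^(−1.045) = 0.3516; e^(−k₂t) = e^(−4.599) = 0.01006.
C_P = 0.120×1.82/(0.528−0.120) × (0.3516−0.01006) = 0.5353×0.3416 = 0.1828 mol/L.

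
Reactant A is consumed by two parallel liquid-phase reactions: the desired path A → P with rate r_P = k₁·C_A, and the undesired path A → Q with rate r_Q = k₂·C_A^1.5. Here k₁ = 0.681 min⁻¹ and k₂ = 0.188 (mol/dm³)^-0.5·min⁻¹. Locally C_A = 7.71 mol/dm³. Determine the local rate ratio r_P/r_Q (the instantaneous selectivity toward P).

S_{P/Q} = r_P/r_Q = (k₁·C_A)/(k₂·C_A^1.5) = (k₁/k₂)·C_A^-0.5.
= (0.681×7.710) / (0.188×7.710^1.5) = 5.251/4.025 = 1.30.
The undesired path is higher order in A, so low C_A (CSTR or dilute feed) favours P.

1.30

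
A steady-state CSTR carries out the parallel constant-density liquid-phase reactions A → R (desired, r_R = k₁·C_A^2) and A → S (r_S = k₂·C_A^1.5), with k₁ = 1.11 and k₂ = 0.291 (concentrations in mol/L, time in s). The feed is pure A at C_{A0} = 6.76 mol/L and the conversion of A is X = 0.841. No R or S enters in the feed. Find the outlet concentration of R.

4.54 mol/L

Exit C_A = C_{A0}(1−X) = 6.76×0.159 = 1.075 mol/L.
A CSTR operates uniformly at the exit composition, giving r_R = 1.282 and r_S = 0.3243 (each k·C_A^n at C_A = 1.075).
Fraction of consumed A going to R: r_R/(r_R+r_S) = 0.7982.
C_R = 0.7982·C_{A0}·X = 0.7982×6.76×0.841 = 4.54 mol/L.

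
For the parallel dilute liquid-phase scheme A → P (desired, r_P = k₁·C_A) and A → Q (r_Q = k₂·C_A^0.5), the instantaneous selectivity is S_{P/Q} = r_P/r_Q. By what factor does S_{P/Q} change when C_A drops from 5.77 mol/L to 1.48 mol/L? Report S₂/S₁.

0.506

S_{P/Q} = (k₁/k₂)·C_A^0.5, so S₂/S₁ = (C_{A,2}/C_{A,1})^0.5.
= (1.48/5.77)^0.5 = (0.2565)^0.5 = 0.506.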